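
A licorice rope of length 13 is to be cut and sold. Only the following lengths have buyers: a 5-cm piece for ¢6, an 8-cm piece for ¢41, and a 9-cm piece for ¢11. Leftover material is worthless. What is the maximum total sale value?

47

Let best[k] be the best obtainable value from length k. For each k, try every first piece i and keep the best of price[i] + best[k−i].
best[1] = 0
best[2] = 0
best[3] = 0
best[4] = 0
best[5] = 6
best[6] = 6
best[7] = 6
best[8] = 41
best[9] = 41
best[10] = 41
best[11] = 41
best[12] = 41
best[13] = 47  (first piece 5, then best[8]=41)
One optimal cutting: 8 + 5 → ¢47.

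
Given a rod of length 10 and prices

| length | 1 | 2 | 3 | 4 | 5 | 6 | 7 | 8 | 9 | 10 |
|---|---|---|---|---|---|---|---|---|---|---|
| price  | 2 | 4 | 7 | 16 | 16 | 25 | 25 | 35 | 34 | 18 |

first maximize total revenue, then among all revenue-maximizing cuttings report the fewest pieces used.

2

Consider every possible first cut. r[k] is the best of p[i]+r[k−i] over all sellable i≤k.
r[1] = 2
r[2] = 4  (first piece 1, then r[1]=2)
r[3] = 7
r[4] = 16
r[5] = 18  (first piece 1, then r[4]=16)
r[6] = 25
r[7] = 27  (first piece 1, then r[6]=25)
r[8] = 35
r[9] = 37  (first piece 1, then r[8]=35)
r[10] = 41  (first piece 4, then r[6]=25)
Maximum revenue is €41.
Now minimize piece count subject to staying optimal: for each k, pieces[k] = 1 + min over i with p[i]+r[k−i]=r[k] of pieces[k−i].
pieces[7] = 2
pieces[8] = 1
pieces[9] = 2
pieces[10] = 2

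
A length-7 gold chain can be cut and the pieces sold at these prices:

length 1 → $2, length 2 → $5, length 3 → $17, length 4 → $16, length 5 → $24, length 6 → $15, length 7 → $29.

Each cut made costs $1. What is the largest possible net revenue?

34

Consider every possible first cut. v[k] is the best of p[i]+v[k−i] over all sellable i≤k, charging 1 whenever i<k.
v[1] = 2
v[2] = 5
v[3] = 17
v[4] = 18  (first piece 1, then v[3]=17)
v[5] = 24
v[6] = 33  (first piece 3, then v[3]=17)
v[7] = 34  (first piece 1, then v[6]=33)
One optimal plan: pieces 3 + 3 + 1 (2 cuts) → $36 − $2 = $34.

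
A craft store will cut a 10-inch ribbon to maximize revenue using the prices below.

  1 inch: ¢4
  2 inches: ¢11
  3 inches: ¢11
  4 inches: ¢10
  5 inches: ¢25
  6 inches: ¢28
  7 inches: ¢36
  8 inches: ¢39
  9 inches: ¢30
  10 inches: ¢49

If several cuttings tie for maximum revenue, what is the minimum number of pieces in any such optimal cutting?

5

Consider every possible first cut. r[k] is the best of p[i]+r[k−i] over all sellable i≤k.
r[1] = 4
r[2] = max(4+4, 11+0) = 11
r[3] = max(4+11, 11+4, 11+0) = 15
r[4] = max(4+15, 11+11, 11+4, 10+0) = 22
r[5] = max(4+22, 11+15, 11+11, 10+4, 25+0) = 26
r[6] = max(4+26, 11+22, 11+15, 10+11, 25+4, 28+0) = 33
r[7] = max(4+33, 11+26, 11+22, …, 28+4, 36+0) = 37
r[8] = max(4+37, 11+33, 11+26, …, 36+4, 39+0) = 44
r[9] = max(4+44, 11+37, 11+33, …, 39+4, 30+0) = 48
r[10] = max(4+48, 11+44, 11+37, …, 30+4, 49+0) = 55
Maximum revenue is ¢55.
Now minimize piece count subject to staying optimal: for each k, pieces[k] = 1 + min over i with p[i]+r[k−i]=r[k] of pieces[k−i].
pieces[7] = 4
pieces[8] = 4
pieces[9] = 5
pieces[10] = 5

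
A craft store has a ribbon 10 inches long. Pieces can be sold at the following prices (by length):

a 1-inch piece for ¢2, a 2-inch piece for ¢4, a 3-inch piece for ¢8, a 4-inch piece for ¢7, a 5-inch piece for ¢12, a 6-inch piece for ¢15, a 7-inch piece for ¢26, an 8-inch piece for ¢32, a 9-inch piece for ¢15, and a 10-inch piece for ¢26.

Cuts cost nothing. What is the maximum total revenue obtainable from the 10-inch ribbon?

Let R[k] be the best obtainable value from length k. For each k, try every first piece i and keep the best of price[i] + R[k−i].
R[1] = 2
R[2] = 4  (first piece 1, then R[1]=2)
R[3] = 8
R[4] = 10  (first piece 1, then R[3]=8)
R[5] = 12  (first piece 1, then R[4]=10)
R[6] = 16  (first piece 3, then R[3]=8)
R[7] = 26
R[8] = 32
R[9] = 34  (first piece 1, then R[8]=32)
R[10] = 36  (first piece 1, then R[9]=34)
One optimal cutting: 8 + 1 + 1 → ¢32 + ¢2 + ¢2 = ¢36.

36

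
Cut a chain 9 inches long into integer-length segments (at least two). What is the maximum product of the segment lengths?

27

Let m[k] be the best product for length k (with at least one cut). For each first piece i, the rest contributes max(k−i, m[k−i]).
m[2] = 1×max(1,0) = 1×1 = 1
m[3] = 1×max(2,1) = 1×2 = 2
m[4] = 2×max(2,1) = 2×2 = 4
m[5] = 2×max(3,2) = 2×3 = 6
m[6] = 3×max(3,2) = 3×3 = 9
m[7] = 2×max(5,6) = 2×6 = 12
m[8] = 2×max(6,9) = 2×9 = 18
m[9] = 3×max(6,9) = 3×9 = 27
One optimal split: 3 + 3 + 3; product 3×3×3 = 27.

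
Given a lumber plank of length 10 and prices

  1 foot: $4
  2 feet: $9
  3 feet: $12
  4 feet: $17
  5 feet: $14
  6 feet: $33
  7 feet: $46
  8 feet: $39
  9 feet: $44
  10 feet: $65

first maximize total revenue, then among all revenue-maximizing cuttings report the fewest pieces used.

1

Build r[k] bottom-up: r[k] = max over allowed piece i of (p[i] + r[k−i]).
r[1] = 4
r[2] = 9
r[3] = 13  (first piece 1, then r[2]=9)
r[4] = 18  (first piece 2, then r[2]=9)
r[5] = 22  (first piece 1, then r[4]=18)
r[6] = 33
r[7] = 46
r[8] = 50  (first piece 1, then r[7]=46)
r[9] = 55  (first piece 2, then r[7]=46)
r[10] = 65
Maximum revenue is $65.
Now minimize piece count subject to staying optimal: for each k, pieces[k] = 1 + min over i with p[i]+r[k−i]=r[k] of pieces[k−i].
pieces[7] = 1
pieces[8] = 2
pieces[9] = 2
pieces[10] = 1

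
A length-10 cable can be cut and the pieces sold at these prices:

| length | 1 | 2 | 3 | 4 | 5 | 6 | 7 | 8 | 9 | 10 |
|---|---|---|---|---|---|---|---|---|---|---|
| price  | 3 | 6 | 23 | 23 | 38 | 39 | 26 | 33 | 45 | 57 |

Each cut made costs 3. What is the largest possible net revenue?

Consider every possible first cut. v[k] is the best of p[i]+v[k−i] over all sellable i≤k, charging 3 whenever i<k.
v[1] = 3
v[2] = 6
v[3] = 23
v[4] = 23  (first piece 1, then v[3]=23)
v[5] = 38
v[6] = 43  (first piece 3, then v[3]=23)
v[7] = 43  (first piece 1, then v[6]=43)
v[8] = 58  (first piece 3, then v[5]=38)
v[9] = 63  (first piece 3, then v[6]=43)
v[10] = 73  (first piece 5, then v[5]=38)
One optimal plan: pieces 5 + 5 (1 cut) → 76 − 3 = 73.

73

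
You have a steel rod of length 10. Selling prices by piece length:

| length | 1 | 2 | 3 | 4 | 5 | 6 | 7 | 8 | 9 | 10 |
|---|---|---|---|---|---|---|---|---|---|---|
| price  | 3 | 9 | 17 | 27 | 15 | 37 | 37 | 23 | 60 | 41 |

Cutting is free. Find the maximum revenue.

Consider every possible first cut. v[k] is the best of p[i]+v[k−i] over all sellable i≤k.
v[1] = 3
v[2] = 9
v[3] = 17
v[4] = 27
v[5] = 30  (first piece 1, then v[4]=27)
v[6] = 37
v[7] = 44  (first piece 3, then v[4]=27)
v[8] = 54  (first piece 4, then v[4]=27)
v[9] = 60
v[10] = 64  (first piece 4, then v[6]=37)
One optimal cutting: 6 + 4 → $37 + $27 = $64.

64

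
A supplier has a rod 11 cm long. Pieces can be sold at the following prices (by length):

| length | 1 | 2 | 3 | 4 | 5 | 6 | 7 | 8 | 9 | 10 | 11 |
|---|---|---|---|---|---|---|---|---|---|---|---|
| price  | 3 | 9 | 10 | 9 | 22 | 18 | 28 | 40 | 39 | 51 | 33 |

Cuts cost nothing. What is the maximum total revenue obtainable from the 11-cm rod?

Consider every possible first cut. r[k] is the best of p[i]+r[k−i] over all sellable i≤k.
r[1] = 3
r[2] = max(3+3, 9+0) = 9
r[3] = max(3+9, 9+3, 10+0) = 12
r[4] = max(3+12, 9+9, 10+3, 9+0) = 18
r[5] = max(3+18, 9+12, 10+9, 9+3, 22+0) = 22
r[6] = max(3+22, 9+18, 10+12, 9+9, 22+3, 18+0) = 27
r[7] = max(3+27, 9+22, 10+18, …, 18+3, 28+0) = 31
r[8] = max(3+31, 9+27, 10+22, …, 28+3, 40+0) = 40
r[9] = max(3+40, 9+31, 10+27, …, 40+3, 39+0) = 43
r[10] = max(3+43, 9+40, 10+31, …, 39+3, 51+0) = 51
r[11] = max(3+51, 9+43, 10+40, …, 51+3, 33+0) = 54
One optimal cutting: 10 + 1 → 51 + 3 = 54.

54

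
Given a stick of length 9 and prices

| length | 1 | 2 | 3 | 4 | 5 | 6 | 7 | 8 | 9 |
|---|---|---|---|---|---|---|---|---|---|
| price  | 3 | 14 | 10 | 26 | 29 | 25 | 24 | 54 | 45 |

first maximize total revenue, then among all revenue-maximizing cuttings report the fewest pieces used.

Let r[k] be the best obtainable value from length k. For each k, try every first piece i and keep the best of price[i] + r[k−i].
r[1] = 3
r[2] = max(3+3, 14+0) = 14
r[3] = max(3+14, 14+3, 10+0) = 17
r[4] = max(3+17, 14+14, 10+3, 26+0) = 28
r[5] = max(3+28, 14+17, 10+14, 26+3, 29+0) = 31
r[6] = max(3+31, 14+28, 10+17, 26+14, 29+3, 25+0) = 42
r[7] = max(3+42, 14+31, 10+28, …, 25+3, 24+0) = 45
r[8] = max(3+45, 14+42, 10+31, …, 24+3, 54+0) = 56
r[9] = max(3+56, 14+45, 10+42, …, 54+3, 45+0) = 59
Maximum revenue is 59.
Now minimize piece count subject to staying optimal: for each k, pieces[k] = 1 + min over i with p[i]+r[k−i]=r[k] of pieces[k−i].
pieces[6] = 3
pieces[7] = 4
pieces[8] = 4
pieces[9] = 5

5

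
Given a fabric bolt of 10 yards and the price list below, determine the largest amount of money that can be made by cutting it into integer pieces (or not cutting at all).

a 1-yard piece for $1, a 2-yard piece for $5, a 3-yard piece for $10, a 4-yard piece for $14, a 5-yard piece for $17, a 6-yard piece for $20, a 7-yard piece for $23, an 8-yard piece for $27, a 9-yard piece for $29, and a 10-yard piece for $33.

Consider every possible first cut. v[k] is the best of p[i]+v[k−i] over all sellable i≤k.
v[1] = 1
v[2] = max(1+1, 5+0) = 5
v[3] = max(1+5, 5+1, 10+0) = 10
v[4] = max(1+10, 5+5, 10+1, 14+0) = 14
v[5] = max(1+14, 5+10, 10+5, 14+1, 17+0) = 17
v[6] = max(1+17, 5+14, 10+10, 14+5, 17+1, 20+0) = 20
v[7] = max(1+20, 5+17, 10+14, …, 20+1, 23+0) = 24
v[8] = max(1+24, 5+20, 10+17, …, 23+1, 27+0) = 28
v[9] = max(1+28, 5+24, 10+20, …, 27+1, 29+0) = 31
v[10] = max(1+31, 5+28, 10+24, …, 29+1, 33+0) = 34
One optimal cutting: 4 + 3 + 3 → $14 + $10 + $10 = $34.

34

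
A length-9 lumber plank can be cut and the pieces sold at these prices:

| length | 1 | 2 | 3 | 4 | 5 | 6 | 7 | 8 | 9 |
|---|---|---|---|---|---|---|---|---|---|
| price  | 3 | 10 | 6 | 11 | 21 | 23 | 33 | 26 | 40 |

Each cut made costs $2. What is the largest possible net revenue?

Consider every possible first cut. net[k] is the best of p[i]+net[k−i] over all sellable i≤k, charging 2 whenever i<k.
net[1] = 3
net[2] = max(3+3-2, 10+0) = 10
net[3] = max(3+10-2, 10+3-2, 6+0) = 11
net[4] = max(3+11-2, 10+10-2, 6+3-2, 11+0) = 18
net[5] = max(3+18-2, 10+11-2, 6+10-2, 11+3-2, 21+0) = 21
net[6] = max(3+21-2, 10+18-2, 6+11-2, 11+10-2, 21+3-2, 23+0) = 26
net[7] = max(3+26-2, 10+21-2, 6+18-2, …, 23+3-2, 33+0) = 33
net[8] = max(3+33-2, 10+26-2, 6+21-2, …, 33+3-2, 26+0) = 34
net[9] = max(3+34-2, 10+33-2, 6+26-2, …, 26+3-2, 40+0) = 41
One optimal plan: pieces 7 + 2 (1 cut) → $43 − $2 = $41.

41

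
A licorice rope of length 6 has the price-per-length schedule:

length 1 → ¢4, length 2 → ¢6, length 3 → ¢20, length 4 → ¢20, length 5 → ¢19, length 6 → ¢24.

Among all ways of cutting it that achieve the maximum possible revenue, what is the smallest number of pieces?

Let r[k] be the best obtainable value from length k. For each k, try every first piece i and keep the best of price[i] + r[k−i].
r[1] = 4
r[2] = max(4+4, 6+0) = 8
r[3] = max(4+8, 6+4, 20+0) = 20
r[4] = max(4+20, 6+8, 20+4, 20+0) = 24
r[5] = max(4+24, 6+20, 20+8, 20+4, 19+0) = 28
r[6] = max(4+28, 6+24, 20+20, 20+8, 19+4, 24+0) = 40
Maximum revenue is ¢40.
Now minimize piece count subject to staying optimal: for each k, pieces[k] = 1 + min over i with p[i]+r[k−i]=r[k] of pieces[k−i].
pieces[3] = 1
pieces[4] = 2
pieces[5] = 3
pieces[6] = 2

2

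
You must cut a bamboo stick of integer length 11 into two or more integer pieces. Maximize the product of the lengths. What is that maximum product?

Let g[k] be the best product for length k (with at least one cut). For each first piece i, the rest contributes max(k−i, g[k−i]).
Small cases: g[2]=1, g[3]=2, g[4]=4, g[5]=6, g[6]=9.
g[7] = 2*max(5,6) = 2*6 = 12
g[8] = 2*max(6,9) = 2*9 = 18
g[9] = 3*max(6,9) = 3*9 = 27
g[10] = 2*max(8,18) = 2*18 = 36
g[11] = 2*max(9,27) = 2*27 = 54
One optimal split: 3 + 3 + 3 + 2; product 3*3*3*2 = 54.

54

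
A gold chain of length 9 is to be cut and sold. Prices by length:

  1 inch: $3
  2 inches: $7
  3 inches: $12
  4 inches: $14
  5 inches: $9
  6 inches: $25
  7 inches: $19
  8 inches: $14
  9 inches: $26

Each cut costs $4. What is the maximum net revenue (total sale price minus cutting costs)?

33

Consider every possible first cut. net[k] is the best of p[i]+net[k−i] over all sellable i≤k, charging 4 whenever i<k.
net[1] = 3
net[2] = max(3+3-4, 7+0) = 7
net[3] = max(3+7-4, 7+3-4, 12+0) = 12
net[4] = max(3+12-4, 7+7-4, 12+3-4, 14+0) = 14
net[5] = max(3+14-4, 7+12-4, 12+7-4, 14+3-4, 9+0) = 15
net[6] = max(3+15-4, 7+14-4, 12+12-4, 14+7-4, 9+3-4, 25+0) = 25
net[7] = max(3+25-4, 7+15-4, 12+14-4, …, 25+3-4, 19+0) = 24
net[8] = max(3+24-4, 7+25-4, 12+15-4, …, 19+3-4, 14+0) = 28
net[9] = max(3+28-4, 7+24-4, 12+25-4, …, 14+3-4, 26+0) = 33
One optimal plan: pieces 6 + 3 (1 cut) → $37 − $4 = $33.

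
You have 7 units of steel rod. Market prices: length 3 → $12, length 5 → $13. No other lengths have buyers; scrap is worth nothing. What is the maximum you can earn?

Consider every possible first cut. best[k] is the best of p[i]+best[k−i] over all sellable i≤k.
best[1] = 0
best[2] = 0
best[3] = 12
best[4] = 12
best[5] = max(12+0, 13+0) = 13
best[6] = max(12+12, 13+0) = 24
best[7] = max(12+12, 13+0) = 24
One optimal cutting: pieces 3 + 3 with 1 unit of scrap → $24.

24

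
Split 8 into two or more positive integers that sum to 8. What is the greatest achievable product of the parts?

18

Fill f[k] for k=2..8: at each k try every first piece i and multiply by the better of (k−i) uncut or f[k−i].
f[2] = 1×max(1,0) = 1×1 = 1
f[3] = 1×max(2,1) = 1×2 = 2
f[4] = 2×max(2,1) = 2×2 = 4
f[5] = 2×max(3,2) = 2×3 = 6
f[6] = 3×max(3,2) = 3×3 = 9
f[7] = 2×max(5,6) = 2×6 = 12
f[8] = 2×max(6,9) = 2×9 = 18
One optimal split: 3 + 3 + 2; product 3×3×2 = 18.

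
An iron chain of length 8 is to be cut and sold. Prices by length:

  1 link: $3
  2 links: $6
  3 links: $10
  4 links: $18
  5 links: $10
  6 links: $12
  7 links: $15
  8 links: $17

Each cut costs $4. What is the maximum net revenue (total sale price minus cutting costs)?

Consider every possible first cut. r[k] is the best of p[i]+r[k−i] over all sellable i≤k, charging 4 whenever i<k.
r[1] = 3
r[2] = 6
r[3] = 10
r[4] = 18
r[5] = 17  (first piece 1, then r[4]=18)
r[6] = 20  (first piece 2, then r[4]=18)
r[7] = 24  (first piece 3, then r[4]=18)
r[8] = 32  (first piece 4, then r[4]=18)
One optimal plan: pieces 4 + 4 (1 cut) → $36 − $4 = $32.

32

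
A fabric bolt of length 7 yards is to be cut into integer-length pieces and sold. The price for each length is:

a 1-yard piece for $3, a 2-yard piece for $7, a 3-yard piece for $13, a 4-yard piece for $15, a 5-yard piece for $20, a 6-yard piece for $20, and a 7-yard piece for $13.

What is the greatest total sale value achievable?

Consider every possible first cut. r[k] is the best of p[i]+r[k−i] over all sellable i≤k.
r[1] = 3
r[2] = max(3+3, 7+0) = 7
r[3] = max(3+7, 7+3, 13+0) = 13
r[4] = max(3+13, 7+7, 13+3, 15+0) = 16
r[5] = max(3+16, 7+13, 13+7, 15+3, 20+0) = 20
r[6] = max(3+20, 7+16, 13+13, 15+7, 20+3, 20+0) = 26
r[7] = max(3+26, 7+20, 13+16, …, 20+3, 13+0) = 29
One optimal cutting: 3 + 3 + 1 → $13 + $13 + $3 = $29.

29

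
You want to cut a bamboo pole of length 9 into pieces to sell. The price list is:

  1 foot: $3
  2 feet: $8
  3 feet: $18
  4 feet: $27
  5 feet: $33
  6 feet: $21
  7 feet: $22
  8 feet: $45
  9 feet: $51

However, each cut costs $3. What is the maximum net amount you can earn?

57

Let net[k] be the best obtainable value from length k. For each k, try every first piece i and keep the best of price[i] + net[k−i] minus the 3 cut fee when i<k.
net[1] = 3
net[2] = 8
net[3] = 18
net[4] = 27
net[5] = 33
net[6] = 33  (first piece 1, then net[5]=33)
net[7] = 42  (first piece 3, then net[4]=27)
net[8] = 51  (first piece 4, then net[4]=27)
net[9] = 57  (first piece 4, then net[5]=33)
One optimal plan: pieces 5 + 4 (1 cut) → $60 − $3 = $57.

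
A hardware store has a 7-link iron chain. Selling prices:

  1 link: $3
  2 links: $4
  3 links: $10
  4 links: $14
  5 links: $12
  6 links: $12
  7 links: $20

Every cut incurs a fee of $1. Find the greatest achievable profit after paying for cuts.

23

Build net[k] bottom-up: net[k] = max over allowed piece i of (p[i] + net[k−i]) − 1 per cut.
net[1] = 3
net[2] = max(3+3-1, 4+0) = 5
net[3] = max(3+5-1, 4+3-1, 10+0) = 10
net[4] = max(3+10-1, 4+5-1, 10+3-1, 14+0) = 14
net[5] = max(3+14-1, 4+10-1, 10+5-1, 14+3-1, 12+0) = 16
net[6] = max(3+16-1, 4+14-1, 10+10-1, 14+5-1, 12+3-1, 12+0) = 19
net[7] = max(3+19-1, 4+16-1, 10+14-1, …, 12+3-1, 20+0) = 23
One optimal plan: pieces 4 + 3 (1 cut) → $24 − $1 = $23.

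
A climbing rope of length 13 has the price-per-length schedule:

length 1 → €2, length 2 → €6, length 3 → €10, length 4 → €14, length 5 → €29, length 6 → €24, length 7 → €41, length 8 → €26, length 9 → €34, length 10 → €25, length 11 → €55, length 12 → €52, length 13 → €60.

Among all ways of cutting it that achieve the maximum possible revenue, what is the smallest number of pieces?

Build r[k] bottom-up: r[k] = max over allowed piece i of (p[i] + r[k−i]).
r[1] = 2
r[2] = max(2+2, 6+0) = 6
r[3] = max(2+6, 6+2, 10+0) = 10
r[4] = max(2+10, 6+6, 10+2, 14+0) = 14
r[5] = max(2+14, 6+10, 10+6, 14+2, 29+0) = 29
r[6] = max(2+29, 6+14, 10+10, 14+6, 29+2, 24+0) = 31
r[7] = max(2+31, 6+29, 10+14, …, 24+2, 41+0) = 41
r[8] = max(2+41, 6+31, 10+29, …, 41+2, 26+0) = 43
r[9] = max(2+43, 6+41, 10+31, …, 26+2, 34+0) = 47
r[10] = max(2+47, 6+43, 10+41, …, 34+2, 25+0) = 58
r[11] = max(2+58, 6+47, 10+43, …, 25+2, 55+0) = 60
r[12] = max(2+60, 6+58, 10+47, …, 55+2, 52+0) = 70
r[13] = max(2+70, 6+60, 10+58, …, 52+2, 60+0) = 72
Maximum revenue is €72.
Now minimize piece count subject to staying optimal: for each k, pieces[k] = 1 + min over i with p[i]+r[k−i]=r[k] of pieces[k−i].
pieces[10] = 2
pieces[11] = 3
pieces[12] = 2
pieces[13] = 3

3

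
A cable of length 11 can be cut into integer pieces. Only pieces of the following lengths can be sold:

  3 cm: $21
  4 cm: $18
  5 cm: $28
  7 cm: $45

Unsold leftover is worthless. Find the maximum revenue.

Build best[k] bottom-up: best[k] = max over allowed piece i of (p[i] + best[k−i]).
best[1] = 0
best[2] = 0
best[3] = 21
best[4] = 21
best[5] = 28
best[6] = 42  (first piece 3, then best[3]=21)
best[7] = 45
best[8] = 49  (first piece 3, then best[5]=28)
best[9] = 63  (first piece 3, then best[6]=42)
best[10] = 66  (first piece 3, then best[7]=45)
best[11] = 70  (first piece 3, then best[8]=49)
One optimal cutting: 5 + 3 + 3 → $70.

70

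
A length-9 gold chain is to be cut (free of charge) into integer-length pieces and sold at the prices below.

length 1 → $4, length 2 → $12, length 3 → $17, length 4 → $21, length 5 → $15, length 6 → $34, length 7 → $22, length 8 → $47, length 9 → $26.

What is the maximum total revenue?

53

Consider every possible first cut. r[k] is the best of p[i]+r[k−i] over all sellable i≤k.
r[1] = 4
r[2] = 12
r[3] = 17
r[4] = 24  (first piece 2, then r[2]=12)
r[5] = 29  (first piece 2, then r[3]=17)
r[6] = 36  (first piece 2, then r[4]=24)
r[7] = 41  (first piece 2, then r[5]=29)
r[8] = 48  (first piece 2, then r[6]=36)
r[9] = 53  (first piece 2, then r[7]=41)
One optimal cutting: 3 + 2 + 2 + 2 → $17 + $12 + $12 + $12 = $53.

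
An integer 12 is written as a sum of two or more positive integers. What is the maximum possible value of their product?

Define P[k] = max over 1≤i<k of i · max(k−i, P[k−i]); the inner max lets the remainder stay uncut if that's better.
P[2] = 1·max(1,0) = 1·1 = 1
P[3] = 1·max(2,1) = 1·2 = 2
P[4] = 2·max(2,1) = 2·2 = 4
P[5] = 2·max(3,2) = 2·3 = 6
P[6] = 3·max(3,2) = 3·3 = 9
P[7] = 2·max(5,6) = 2·6 = 12
P[8] = 2·max(6,9) = 2·9 = 18
P[9] = 3·max(6,9) = 3·9 = 27
P[10] = 2·max(8,18) = 2·18 = 36
P[11] = 2·max(9,27) = 2·27 = 54
P[12] = 3·max(9,27) = 3·27 = 81
One optimal split: 3 + 3 + 3 + 3; product 3·3·3·3 = 81.

81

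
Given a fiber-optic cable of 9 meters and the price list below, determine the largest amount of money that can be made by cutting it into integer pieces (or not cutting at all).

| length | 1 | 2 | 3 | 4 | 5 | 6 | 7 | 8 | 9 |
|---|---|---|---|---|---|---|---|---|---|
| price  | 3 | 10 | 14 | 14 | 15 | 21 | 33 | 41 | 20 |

Build r[k] bottom-up: r[k] = max over allowed piece i of (p[i] + r[k−i]).
r[1] = 3
r[2] = max(3+3, 10+0) = 10
r[3] = max(3+10, 10+3, 14+0) = 14
r[4] = max(3+14, 10+10, 14+3, 14+0) = 20
r[5] = max(3+20, 10+14, 14+10, 14+3, 15+0) = 24
r[6] = max(3+24, 10+20, 14+14, 14+10, 15+3, 21+0) = 30
r[7] = max(3+30, 10+24, 14+20, …, 21+3, 33+0) = 34
r[8] = max(3+34, 10+30, 14+24, …, 33+3, 41+0) = 41
r[9] = max(3+41, 10+34, 14+30, …, 41+3, 20+0) = 44
One optimal cutting: 8 + 1 → $41 + $3 = $44.

44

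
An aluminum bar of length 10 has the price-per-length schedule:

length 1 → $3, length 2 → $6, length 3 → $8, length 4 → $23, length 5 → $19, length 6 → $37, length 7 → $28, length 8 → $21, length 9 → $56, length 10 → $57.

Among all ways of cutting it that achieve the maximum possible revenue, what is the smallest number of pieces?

Build r[k] bottom-up: r[k] = max over allowed piece i of (p[i] + r[k−i]).
r[1] = 3
r[2] = max(3+3, 6+0) = 6
r[3] = max(3+6, 6+3, 8+0) = 9
r[4] = max(3+9, 6+6, 8+3, 23+0) = 23
r[5] = max(3+23, 6+9, 8+6, 23+3, 19+0) = 26
r[6] = max(3+26, 6+23, 8+9, 23+6, 19+3, 37+0) = 37
r[7] = max(3+37, 6+26, 8+23, …, 37+3, 28+0) = 40
r[8] = max(3+40, 6+37, 8+26, …, 28+3, 21+0) = 46
r[9] = max(3+46, 6+40, 8+37, …, 21+3, 56+0) = 56
r[10] = max(3+56, 6+46, 8+40, …, 56+3, 57+0) = 60
Maximum revenue is $60.
Now minimize piece count subject to staying optimal: for each k, pieces[k] = 1 + min over i with p[i]+r[k−i]=r[k] of pieces[k−i].
pieces[7] = 2
pieces[8] = 2
pieces[9] = 1
pieces[10] = 2

2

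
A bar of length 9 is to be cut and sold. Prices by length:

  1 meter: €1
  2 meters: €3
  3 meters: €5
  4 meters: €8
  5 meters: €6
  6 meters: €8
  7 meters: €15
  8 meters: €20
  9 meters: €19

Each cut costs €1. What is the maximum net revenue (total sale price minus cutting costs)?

20

Build v[k] bottom-up: v[k] = max over allowed piece i of (p[i] + v[k−i]) − 1 per cut.
v[1] = 1
v[2] = 3
v[3] = 5
v[4] = 8
v[5] = 8  (first piece 1, then v[4]=8)
v[6] = 10  (first piece 2, then v[4]=8)
v[7] = 15
v[8] = 20
v[9] = 20  (first piece 1, then v[8]=20)
One optimal plan: pieces 8 + 1 (1 cut) → €21 − €1 = €20.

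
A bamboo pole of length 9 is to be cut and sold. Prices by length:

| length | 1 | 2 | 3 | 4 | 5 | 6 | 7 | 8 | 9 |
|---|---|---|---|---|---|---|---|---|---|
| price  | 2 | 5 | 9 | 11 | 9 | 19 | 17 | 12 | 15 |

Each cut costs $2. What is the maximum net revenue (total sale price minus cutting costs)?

26

Consider every possible first cut. net[k] is the best of p[i]+net[k−i] over all sellable i≤k, charging 2 whenever i<k.
net[1] = 2
net[2] = 5
net[3] = 9
net[4] = 11
net[5] = 12  (first piece 2, then net[3]=9)
net[6] = 19
net[7] = 19  (first piece 1, then net[6]=19)
net[8] = 22  (first piece 2, then net[6]=19)
net[9] = 26  (first piece 3, then net[6]=19)
One optimal plan: pieces 6 + 3 (1 cut) → $28 − $2 = $26.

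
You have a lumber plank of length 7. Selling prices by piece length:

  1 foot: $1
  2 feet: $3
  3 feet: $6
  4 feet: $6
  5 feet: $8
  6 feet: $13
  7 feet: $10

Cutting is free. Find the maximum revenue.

14

Consider every possible first cut. R[k] is the best of p[i]+R[k−i] over all sellable i≤k.
R[1] = 1
R[2] = max(1+1, 3+0) = 3
R[3] = max(1+3, 3+1, 6+0) = 6
R[4] = max(1+6, 3+3, 6+1, 6+0) = 7
R[5] = max(1+7, 3+6, 6+3, 6+1, 8+0) = 9
R[6] = max(1+9, 3+7, 6+6, 6+3, 8+1, 13+0) = 13
R[7] = max(1+13, 3+9, 6+7, …, 13+1, 10+0) = 14
One optimal cutting: 6 + 1 → $13 + $1 = $14.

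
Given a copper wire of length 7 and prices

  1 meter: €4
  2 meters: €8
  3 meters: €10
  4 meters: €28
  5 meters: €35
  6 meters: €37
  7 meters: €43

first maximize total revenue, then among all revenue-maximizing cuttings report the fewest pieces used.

1

Let r[k] be the best obtainable value from length k. For each k, try every first piece i and keep the best of price[i] + r[k−i].
r[1] = 4
r[2] = max(4+4, 8+0) = 8
r[3] = max(4+8, 8+4, 10+0) = 12
r[4] = max(4+12, 8+8, 10+4, 28+0) = 28
r[5] = max(4+28, 8+12, 10+8, 28+4, 35+0) = 35
r[6] = max(4+35, 8+28, 10+12, 28+8, 35+4, 37+0) = 39
r[7] = max(4+39, 8+35, 10+28, …, 37+4, 43+0) = 43
Maximum revenue is €43.
Now minimize piece count subject to staying optimal: for each k, pieces[k] = 1 + min over i with p[i]+r[k−i]=r[k] of pieces[k−i].
pieces[4] = 1
pieces[5] = 1
pieces[6] = 2
pieces[7] = 1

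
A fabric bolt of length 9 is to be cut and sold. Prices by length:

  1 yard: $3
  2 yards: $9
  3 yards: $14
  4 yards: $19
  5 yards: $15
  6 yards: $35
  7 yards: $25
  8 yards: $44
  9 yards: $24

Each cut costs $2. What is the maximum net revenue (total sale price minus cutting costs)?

Let r[k] be the best obtainable value from length k. For each k, try every first piece i and keep the best of price[i] + r[k−i] minus the 2 cut fee when i<k.
r[1] = 3
r[2] = 9
r[3] = 14
r[4] = 19
r[5] = 21  (first piece 2, then r[3]=14)
r[6] = 35
r[7] = 36  (first piece 1, then r[6]=35)
r[8] = 44
r[9] = 47  (first piece 3, then r[6]=35)
One optimal plan: pieces 6 + 3 (1 cut) → $49 − $2 = $47.

47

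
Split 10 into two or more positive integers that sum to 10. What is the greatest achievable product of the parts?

Define f[k] = max over 1≤i<k of i · max(k−i, f[k−i]); the inner max lets the remainder stay uncut if that's better.
f[2] = 1*max(1,0) = 1*1 = 1
f[3] = 1*max(2,1) = 1*2 = 2
f[4] = 2*max(2,1) = 2*2 = 4
f[5] = 2*max(3,2) = 2*3 = 6
f[6] = 3*max(3,2) = 3*3 = 9
f[7] = 2*max(5,6) = 2*6 = 12
f[8] = 2*max(6,9) = 2*9 = 18
f[9] = 3*max(6,9) = 3*9 = 27
f[10] = 2*max(8,18) = 2*18 = 36
One optimal split: 3 + 3 + 2 + 2; product 3*3*2*2 = 36.

36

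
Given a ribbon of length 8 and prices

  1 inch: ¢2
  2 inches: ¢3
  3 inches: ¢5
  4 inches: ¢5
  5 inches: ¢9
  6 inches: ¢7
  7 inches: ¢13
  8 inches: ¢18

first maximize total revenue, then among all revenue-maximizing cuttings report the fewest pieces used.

1

Build r[k] bottom-up: r[k] = max over allowed piece i of (p[i] + r[k−i]).
r[1] = 2
r[2] = 4  (first piece 1, then r[1]=2)
r[3] = 6  (first piece 1, then r[2]=4)
r[4] = 8  (first piece 1, then r[3]=6)
r[5] = 10  (first piece 1, then r[4]=8)
r[6] = 12  (first piece 1, then r[5]=10)
r[7] = 14  (first piece 1, then r[6]=12)
r[8] = 18
Maximum revenue is ¢18.
Now minimize piece count subject to staying optimal: for each k, pieces[k] = 1 + min over i with p[i]+r[k−i]=r[k] of pieces[k−i].
pieces[5] = 5
pieces[6] = 6
pieces[7] = 7
pieces[8] = 1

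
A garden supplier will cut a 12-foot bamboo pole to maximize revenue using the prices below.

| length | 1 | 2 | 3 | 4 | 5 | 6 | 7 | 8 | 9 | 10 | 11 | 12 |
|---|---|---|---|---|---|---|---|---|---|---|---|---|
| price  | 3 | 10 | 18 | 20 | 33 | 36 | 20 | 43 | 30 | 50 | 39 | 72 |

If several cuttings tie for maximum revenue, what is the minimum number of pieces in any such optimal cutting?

3

Let r[k] be the best obtainable value from length k. For each k, try every first piece i and keep the best of price[i] + r[k−i].
r[1] = 3
r[2] = 10
r[3] = 18
r[4] = 21  (first piece 1, then r[3]=18)
r[5] = 33
r[6] = 36  (first piece 1, then r[5]=33)
r[7] = 43  (first piece 2, then r[5]=33)
r[8] = 51  (first piece 3, then r[5]=33)
r[9] = 54  (first piece 1, then r[8]=51)
r[10] = 66  (first piece 5, then r[5]=33)
r[11] = 69  (first piece 1, then r[10]=66)
r[12] = 76  (first piece 2, then r[10]=66)
Maximum revenue is $76.
Now minimize piece count subject to staying optimal: for each k, pieces[k] = 1 + min over i with p[i]+r[k−i]=r[k] of pieces[k−i].
pieces[9] = 2
pieces[10] = 2
pieces[11] = 2
pieces[12] = 3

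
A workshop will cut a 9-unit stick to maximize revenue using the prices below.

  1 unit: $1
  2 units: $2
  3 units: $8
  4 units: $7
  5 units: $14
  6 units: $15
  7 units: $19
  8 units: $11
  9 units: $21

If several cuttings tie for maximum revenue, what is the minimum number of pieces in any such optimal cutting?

Let r[k] be the best obtainable value from length k. For each k, try every first piece i and keep the best of price[i] + r[k−i].
r[1] = 1
r[2] = max(1+1, 2+0) = 2
r[3] = max(1+2, 2+1, 8+0) = 8
r[4] = max(1+8, 2+2, 8+1, 7+0) = 9
r[5] = max(1+9, 2+8, 8+2, 7+1, 14+0) = 14
r[6] = max(1+14, 2+9, 8+8, 7+2, 14+1, 15+0) = 16
r[7] = max(1+16, 2+14, 8+9, …, 15+1, 19+0) = 19
r[8] = max(1+19, 2+16, 8+14, …, 19+1, 11+0) = 22
r[9] = max(1+22, 2+19, 8+16, …, 11+1, 21+0) = 24
Maximum revenue is $24.
Now minimize piece count subject to staying optimal: for each k, pieces[k] = 1 + min over i with p[i]+r[k−i]=r[k] of pieces[k−i].
pieces[6] = 2
pieces[7] = 1
pieces[8] = 2
pieces[9] = 3

3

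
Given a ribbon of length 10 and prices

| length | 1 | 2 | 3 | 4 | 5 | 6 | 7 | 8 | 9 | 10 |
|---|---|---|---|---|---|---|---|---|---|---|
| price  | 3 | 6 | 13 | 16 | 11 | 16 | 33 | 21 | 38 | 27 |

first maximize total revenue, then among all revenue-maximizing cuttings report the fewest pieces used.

Build r[k] bottom-up: r[k] = max over allowed piece i of (p[i] + r[k−i]).
r[1] = 3
r[2] = max(3+3, 6+0) = 6
r[3] = max(3+6, 6+3, 13+0) = 13
r[4] = max(3+13, 6+6, 13+3, 16+0) = 16
r[5] = max(3+16, 6+13, 13+6, 16+3, 11+0) = 19
r[6] = max(3+19, 6+16, 13+13, 16+6, 11+3, 16+0) = 26
r[7] = max(3+26, 6+19, 13+16, …, 16+3, 33+0) = 33
r[8] = max(3+33, 6+26, 13+19, …, 33+3, 21+0) = 36
r[9] = max(3+36, 6+33, 13+26, …, 21+3, 38+0) = 39
r[10] = max(3+39, 6+36, 13+33, …, 38+3, 27+0) = 46
Maximum revenue is ¢46.
Now minimize piece count subject to staying optimal: for each k, pieces[k] = 1 + min over i with p[i]+r[k−i]=r[k] of pieces[k−i].
pieces[7] = 1
pieces[8] = 2
pieces[9] = 2
pieces[10] = 2

2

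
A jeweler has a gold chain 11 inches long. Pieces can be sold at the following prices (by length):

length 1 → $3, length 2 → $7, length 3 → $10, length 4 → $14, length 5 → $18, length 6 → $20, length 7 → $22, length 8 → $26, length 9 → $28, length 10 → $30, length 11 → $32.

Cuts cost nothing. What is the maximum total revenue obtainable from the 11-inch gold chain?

39

Consider every possible first cut. r[k] is the best of p[i]+r[k−i] over all sellable i≤k.
r[1] = 3
r[2] = max(3+3, 7+0) = 7
r[3] = max(3+7, 7+3, 10+0) = 10
r[4] = max(3+10, 7+7, 10+3, 14+0) = 14
r[5] = max(3+14, 7+10, 10+7, 14+3, 18+0) = 18
r[6] = max(3+18, 7+14, 10+10, 14+7, 18+3, 20+0) = 21
r[7] = max(3+21, 7+18, 10+14, …, 20+3, 22+0) = 25
r[8] = max(3+25, 7+21, 10+18, …, 22+3, 26+0) = 28
r[9] = max(3+28, 7+25, 10+21, …, 26+3, 28+0) = 32
r[10] = max(3+32, 7+28, 10+25, …, 28+3, 30+0) = 36
r[11] = max(3+36, 7+32, 10+28, …, 30+3, 32+0) = 39
One optimal cutting: 5 + 5 + 1 → $18 + $18 + $3 = $39.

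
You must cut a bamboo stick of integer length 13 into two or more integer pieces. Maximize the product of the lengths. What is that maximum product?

Let m[k] be the best product for length k (with at least one cut). For each first piece i, the rest contributes max(k−i, m[k−i]).
m[2] = 1*max(1,0) = 1*1 = 1
m[3] = max(1*2, 2*1) = 2
m[4] = max(1*3, 2*2, 3*1) = 4
m[5] = max(1*4, 2*3, 3*2, 4*1) = 6
m[6] = max(1*6, 2*4, 3*3, 4*2, 5*1) = 9
m[7] = max(1*9, 2*6, 3*4, 4*3, 5*2, 6*1) = 12
m[8] = max(1*12, 2*9, 3*6, …, 6*2, 7*1) = 18
m[9] = max(1*18, 2*12, 3*9, …, 7*2, 8*1) = 27
m[10] = max(1*27, 2*18, 3*12, …, 8*2, 9*1) = 36
m[11] = max(1*36, 2*27, 3*18, …, 9*2, 10*1) = 54
m[12] = max(1*54, 2*36, 3*27, …, 10*2, 11*1) = 81
m[13] = max(1*81, 2*54, 3*36, …, 11*2, 12*1) = 108
One optimal split: 3 + 3 + 3 + 2 + 2; product 3*3*3*2*2 = 108.

108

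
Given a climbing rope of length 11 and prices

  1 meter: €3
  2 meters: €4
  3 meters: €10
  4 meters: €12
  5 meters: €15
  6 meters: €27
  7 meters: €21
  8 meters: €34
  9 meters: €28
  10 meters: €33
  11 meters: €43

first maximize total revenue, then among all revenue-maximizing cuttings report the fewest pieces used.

2

Build r[k] bottom-up: r[k] = max over allowed piece i of (p[i] + r[k−i]).
r[1] = 3
r[2] = 6  (first piece 1, then r[1]=3)
r[3] = 10
r[4] = 13  (first piece 1, then r[3]=10)
r[5] = 16  (first piece 1, then r[4]=13)
r[6] = 27
r[7] = 30  (first piece 1, then r[6]=27)
r[8] = 34
r[9] = 37  (first piece 1, then r[8]=34)
r[10] = 40  (first piece 1, then r[9]=37)
r[11] = 44  (first piece 3, then r[8]=34)
Maximum revenue is €44.
Now minimize piece count subject to staying optimal: for each k, pieces[k] = 1 + min over i with p[i]+r[k−i]=r[k] of pieces[k−i].
pieces[8] = 1
pieces[9] = 2
pieces[10] = 3
pieces[11] = 2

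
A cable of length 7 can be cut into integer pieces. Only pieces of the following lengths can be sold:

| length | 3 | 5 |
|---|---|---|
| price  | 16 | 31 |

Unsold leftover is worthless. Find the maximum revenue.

32

Consider every possible first cut. r[k] is the best of p[i]+r[k−i] over all sellable i≤k.
r[1] = 0
r[2] = 0
r[3] = 16
r[4] = 16
r[5] = 31
r[6] = 32  (first piece 3, then r[3]=16)
r[7] = 32
One optimal cutting: pieces 3 + 3 with 1 unit of scrap → $32.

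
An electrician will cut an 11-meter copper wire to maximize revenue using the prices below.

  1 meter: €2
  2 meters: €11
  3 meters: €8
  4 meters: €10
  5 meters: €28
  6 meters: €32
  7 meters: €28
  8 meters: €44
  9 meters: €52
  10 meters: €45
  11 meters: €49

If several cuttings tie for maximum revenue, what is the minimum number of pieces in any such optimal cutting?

2

Consider every possible first cut. r[k] is the best of p[i]+r[k−i] over all sellable i≤k.
r[1] = 2
r[2] = 11
r[3] = 13  (first piece 1, then r[2]=11)
r[4] = 22  (first piece 2, then r[2]=11)
r[5] = 28
r[6] = 33  (first piece 2, then r[4]=22)
r[7] = 39  (first piece 2, then r[5]=28)
r[8] = 44  (first piece 2, then r[6]=33)
r[9] = 52
r[10] = 56  (first piece 5, then r[5]=28)
r[11] = 63  (first piece 2, then r[9]=52)
Maximum revenue is €63.
Now minimize piece count subject to staying optimal: for each k, pieces[k] = 1 + min over i with p[i]+r[k−i]=r[k] of pieces[k−i].
pieces[8] = 1
pieces[9] = 1
pieces[10] = 2
pieces[11] = 2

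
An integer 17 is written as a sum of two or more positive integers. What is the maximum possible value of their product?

Fill m[k] for k=2..17: at each k try every first piece i and multiply by the better of (k−i) uncut or m[k−i].
m[2] = 1·max(1,0) = 1·1 = 1
m[3] = max(1·2, 2·1) = 2
m[4] = max(1·3, 2·2, 3·1) = 4
m[5] = max(1·4, 2·3, 3·2, 4·1) = 6
m[6] = max(1·6, 2·4, 3·3, 4·2, 5·1) = 9
m[7] = max(1·9, 2·6, 3·4, 4·3, 5·2, 6·1) = 12
m[8] = max(1·12, 2·9, 3·6, …, 6·2, 7·1) = 18
m[9] = max(1·18, 2·12, 3·9, …, 7·2, 8·1) = 27
m[10] = max(1·27, 2·18, 3·12, …, 8·2, 9·1) = 36
m[11] = max(1·36, 2·27, 3·18, …, 9·2, 10·1) = 54
m[12] = max(1·54, 2·36, 3·27, …, 10·2, 11·1) = 81
m[13] = max(1·81, 2·54, 3·36, …, 11·2, 12·1) = 108
m[14] = max(1·108, 2·81, 3·54, …, 12·2, 13·1) = 162
m[15] = max(1·162, 2·108, 3·81, …, 13·2, 14·1) = 243
m[16] = max(1·243, 2·162, 3·108, …, 14·2, 15·1) = 324
m[17] = max(1·324, 2·243, 3·162, …, 15·2, 16·1) = 486
One optimal split: 3 + 3 + 3 + 3 + 3 + 2; product 3·3·3·3·3·2 = 486.

486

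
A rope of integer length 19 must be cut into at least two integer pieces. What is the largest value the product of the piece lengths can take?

972

Let g[k] be the best product for length k (with at least one cut). For each first piece i, the rest contributes max(k−i, g[k−i]).
Small cases: g[2]=1, g[3]=2, g[4]=4, g[5]=6, g[6]=9, g[7]=12, g[8]=18, g[9]=27, g[10]=36, g[11]=54, g[12]=81, g[13]=108, g[14]=162.
g[15] = max(1×162, 2×108, 3×81, …, 13×2, 14×1) = 243
g[16] = max(1×243, 2×162, 3×108, …, 14×2, 15×1) = 324
g[17] = max(1×324, 2×243, 3×162, …, 15×2, 16×1) = 486
g[18] = max(1×486, 2×324, 3×243, …, 16×2, 17×1) = 729
g[19] = max(1×729, 2×486, 3×324, …, 17×2, 18×1) = 972
One optimal split: 3 + 3 + 3 + 3 + 3 + 2 + 2; product 3×3×3×3×3×2×2 = 972.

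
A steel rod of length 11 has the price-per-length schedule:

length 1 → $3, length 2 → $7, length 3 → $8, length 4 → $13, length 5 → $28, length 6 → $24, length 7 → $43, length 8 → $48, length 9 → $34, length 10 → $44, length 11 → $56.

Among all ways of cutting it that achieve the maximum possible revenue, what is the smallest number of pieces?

3

Consider every possible first cut. r[k] is the best of p[i]+r[k−i] over all sellable i≤k.
r[1] = 3
r[2] = max(3+3, 7+0) = 7
r[3] = max(3+7, 7+3, 8+0) = 10
r[4] = max(3+10, 7+7, 8+3, 13+0) = 14
r[5] = max(3+14, 7+10, 8+7, 13+3, 28+0) = 28
r[6] = max(3+28, 7+14, 8+10, 13+7, 28+3, 24+0) = 31
r[7] = max(3+31, 7+28, 8+14, …, 24+3, 43+0) = 43
r[8] = max(3+43, 7+31, 8+28, …, 43+3, 48+0) = 48
r[9] = max(3+48, 7+43, 8+31, …, 48+3, 34+0) = 51
r[10] = max(3+51, 7+48, 8+43, …, 34+3, 44+0) = 56
r[11] = max(3+56, 7+51, 8+48, …, 44+3, 56+0) = 59
Maximum revenue is $59.
Now minimize piece count subject to staying optimal: for each k, pieces[k] = 1 + min over i with p[i]+r[k−i]=r[k] of pieces[k−i].
pieces[8] = 1
pieces[9] = 2
pieces[10] = 2
pieces[11] = 3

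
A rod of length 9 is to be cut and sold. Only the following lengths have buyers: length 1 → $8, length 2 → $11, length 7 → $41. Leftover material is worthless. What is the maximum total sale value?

Build f[k] bottom-up: f[k] = max over allowed piece i of (p[i] + f[k−i]).
f[1] = 8
f[2] = 16  (first piece 1, then f[1]=8)
f[3] = 24  (first piece 1, then f[2]=16)
f[4] = 32  (first piece 1, then f[3]=24)
f[5] = 40  (first piece 1, then f[4]=32)
f[6] = 48  (first piece 1, then f[5]=40)
f[7] = 56  (first piece 1, then f[6]=48)
f[8] = 64  (first piece 1, then f[7]=56)
f[9] = 72  (first piece 1, then f[8]=64)
One optimal cutting: 1 + 1 + 1 + 1 + 1 + 1 + 1 + 1 + 1 → $72.

72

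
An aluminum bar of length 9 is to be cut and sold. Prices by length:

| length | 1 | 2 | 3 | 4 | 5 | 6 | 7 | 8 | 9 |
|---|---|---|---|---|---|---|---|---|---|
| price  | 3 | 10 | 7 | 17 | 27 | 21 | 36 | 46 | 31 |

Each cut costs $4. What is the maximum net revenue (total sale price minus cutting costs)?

Let v[k] be the best obtainable value from length k. For each k, try every first piece i and keep the best of price[i] + v[k−i] minus the 4 cut fee when i<k.
v[1] = 3
v[2] = max(3+3-4, 10+0) = 10
v[3] = max(3+10-4, 10+3-4, 7+0) = 9
v[4] = max(3+9-4, 10+10-4, 7+3-4, 17+0) = 17
v[5] = max(3+17-4, 10+9-4, 7+10-4, 17+3-4, 27+0) = 27
v[6] = max(3+27-4, 10+17-4, 7+9-4, 17+10-4, 27+3-4, 21+0) = 26
v[7] = max(3+26-4, 10+27-4, 7+17-4, …, 21+3-4, 36+0) = 36
v[8] = max(3+36-4, 10+26-4, 7+27-4, …, 36+3-4, 46+0) = 46
v[9] = max(3+46-4, 10+36-4, 7+26-4, …, 46+3-4, 31+0) = 45
One optimal plan: pieces 8 + 1 (1 cut) → $49 − $4 = $45.

45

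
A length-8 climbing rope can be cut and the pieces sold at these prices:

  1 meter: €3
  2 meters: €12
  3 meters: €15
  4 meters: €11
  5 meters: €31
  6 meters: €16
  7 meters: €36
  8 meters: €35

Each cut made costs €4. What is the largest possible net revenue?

42

Build v[k] bottom-up: v[k] = max over allowed piece i of (p[i] + v[k−i]) − 4 per cut.
v[1] = 3
v[2] = max(3+3-4, 12+0) = 12
v[3] = max(3+12-4, 12+3-4, 15+0) = 15
v[4] = max(3+15-4, 12+12-4, 15+3-4, 11+0) = 20
v[5] = max(3+20-4, 12+15-4, 15+12-4, 11+3-4, 31+0) = 31
v[6] = max(3+31-4, 12+20-4, 15+15-4, 11+12-4, 31+3-4, 16+0) = 30
v[7] = max(3+30-4, 12+31-4, 15+20-4, …, 16+3-4, 36+0) = 39
v[8] = max(3+39-4, 12+30-4, 15+31-4, …, 36+3-4, 35+0) = 42
One optimal plan: pieces 5 + 3 (1 cut) → €46 − €4 = €42.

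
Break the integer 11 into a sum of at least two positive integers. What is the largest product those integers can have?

54

Fill P[k] for k=2..11: at each k try every first piece i and multiply by the better of (k−i) uncut or P[k−i].
Small cases: P[2]=1, P[3]=2.
P[4] = 2×max(2,1) = 2×2 = 4
P[5] = 2×max(3,2) = 2×3 = 6
P[6] = 3×max(3,2) = 3×3 = 9
P[7] = 2×max(5,6) = 2×6 = 12
P[8] = 2×max(6,9) = 2×9 = 18
P[9] = 3×max(6,9) = 3×9 = 27
P[10] = 2×max(8,18) = 2×18 = 36
P[11] = 2×max(9,27) = 2×27 = 54
One optimal split: 3 + 3 + 3 + 2; product 3×3×3×2 = 54.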